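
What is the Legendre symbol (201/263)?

(201/263)
  = (263/201)    [QR: 201 ≡ 1 mod 4, sign kept]
  = (62/201)    [263 ≡ 62 mod 201]
  = (31/201)    [201 ≡ 1 mod 8 ⇒ (2/201) = +1]
  = (201/31)    [QR: 201 ≡ 1 mod 4, sign kept]
  = (15/31)    [201 ≡ 15 mod 31]
  = -(31/15)    [QR: both ≡ 3 mod 4, sign flips]
  = -(1/15)    [31 ≡ 1 mod 15]
  = -1    [(1/15) = 1]

-1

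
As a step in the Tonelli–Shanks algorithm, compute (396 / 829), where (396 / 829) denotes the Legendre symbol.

Factor out 2: 396 = 2^2·99. Since 829 ≡ 5 (mod 8), (2 / 829) = -1, and (2 / 829)^2 = +1. Now have (99 / 829).
829 ≡ 1 (mod 4), so quadratic reciprocity gives (99 / 829) = (829 / 99). Reduce: 829 ≡ 37 (mod 99). Now have (37 / 99).
37 ≡ 1 (mod 4), so quadratic reciprocity gives (37 / 99) = (99 / 37). Reduce: 99 ≡ 25 (mod 37). Now have (25 / 37).
25 ≡ 1 (mod 4), so quadratic reciprocity gives (25 / 37) = (37 / 25). Reduce: 37 ≡ 12 (mod 25). Now have (12 / 25).
Factor out 2: 12 = 2^2·3. Since 25 ≡ 1 (mod 8), (2 / 25) = +1, and (2 / 25)^2 = +1. Now have (3 / 25).
25 ≡ 1 (mod 4), so quadratic reciprocity gives (3 / 25) = (25 / 3). Reduce: 25 ≡ 1 (mod 3). Now have (1 / 3).
(1 / 3) = 1. Collecting the sign factors: 1.

1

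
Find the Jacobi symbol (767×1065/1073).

By multiplicativity, (767·1065/1073) = (767/1073)·(1065/1073).
First factor (767/1073):
1073 ≡ 1 (mod 4), so quadratic reciprocity gives (767/1073) = (1073/767). Reduce: 1073 ≡ 306 (mod 767). Now have (306/767).
Factor out 2: 306 = 2·153. Since 767 ≡ 7 (mod 8), (2/767) = +1. Now have (153/767).
153 ≡ 1 (mod 4), so quadratic reciprocity gives (153/767) = (767/153). Reduce: 767 ≡ 2 (mod 153). Now have (2/153).
Factor out 2: 2 = 2. Since 153 ≡ 1 (mod 8), (2/153) = +1. Now have (1/153).
(1/153) = 1. Collecting the sign factors: 1.
Second factor (1065/1073):
1065 ≡ 1 (mod 4), so quadratic reciprocity gives (1065/1073) = (1073/1065). Reduce: 1073 ≡ 8 (mod 1065). Now have (8/1065).
Factor out 2: 8 = 2^3. Since 1065 ≡ 1 (mod 8), (2/1065) = +1, and (2/1065)^3 = +1. Now have (1/1065).
(1/1065) = 1. Collecting the sign factors: 1.
Product: (1)·(1) = 1.

1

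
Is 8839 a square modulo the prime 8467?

yes

(8839|8467)
  = (372|8467)    [8839 ≡ 372 mod 8467]
  = (93|8467)    [8467 ≡ 3 mod 8 ⇒ (2|8467)^2 = +1]
  = (8467|93)    [QR: 93 ≡ 1 mod 4, sign kept]
  = (4|93)    [8467 ≡ 4 mod 93]
  = (1|93)    [93 ≡ 5 mod 8 ⇒ (2|93)^2 = +1]
  = 1    [(1|93) = 1]
The Legendre symbol is 1, so x^2 ≡ 8839 (mod 8467) has solution.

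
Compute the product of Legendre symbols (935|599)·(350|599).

1

By multiplicativity, (935·350|599) = (935|599)·(350|599).
First factor (935|599):
Reduce the numerator: 935 ≡ 336 (mod 599), so (935|599) = (336|599).
Factor out 2: 336 = 2^4·21. Since 599 ≡ 7 (mod 8), (2|599) = +1, and (2|599)^4 = +1. Now have (21|599).
21 ≡ 1 (mod 4), so quadratic reciprocity gives (21|599) = (599|21). Reduce: 599 ≡ 11 (mod 21). Now have (11|21).
21 ≡ 1 (mod 4), so quadratic reciprocity gives (11|21) = (21|11). Reduce: 21 ≡ 10 (mod 11). Now have (10|11).
Factor out 2: 10 = 2·5. Since 11 ≡ 3 (mod 8), (2|11) = -1. Now have -(5|11).
5 ≡ 1 (mod 4), so quadratic reciprocity gives (5|11) = (11|5). Reduce: 11 ≡ 1 (mod 5). Now have -(1|5).
(1|5) = 1. Collecting the sign factors: -1.
Second factor (350|599):
Factor out 2: 350 = 2·175. Since 599 ≡ 7 (mod 8), (2|599) = +1. Now have (175|599).
Both 175 ≡ 3 and 599 ≡ 3 (mod 4), so reciprocity gives (175|599) = -(599|175). Reduce: 599 ≡ 74 (mod 175). Now have -(74|175).
Factor out 2: 74 = 2·37. Since 175 ≡ 7 (mod 8), (2|175) = +1. Now have -(37|175).
37 ≡ 1 (mod 4), so quadratic reciprocity gives (37|175) = (175|37). Reduce: 175 ≡ 27 (mod 37). Now have -(27|37).
37 ≡ 1 (mod 4), so quadratic reciprocity gives (27|37) = (37|27). Reduce: 37 ≡ 10 (mod 27). Now have -(10|27).
Factor out 2: 10 = 2·5. Since 27 ≡ 3 (mod 8), (2|27) = -1. Now have (5|27).
5 ≡ 1 (mod 4), so quadratic reciprocity gives (5|27) = (27|5). Reduce: 27 ≡ 2 (mod 5). Now have (2|5).
Factor out 2: 2 = 2. Since 5 ≡ 5 (mod 8), (2|5) = -1. Now have -(1|5).
(1|5) = 1. Collecting the sign factors: -1.
Product: (-1)·(-1) = 1.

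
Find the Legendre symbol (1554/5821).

-1

Factor out 2: 1554 = 2·777. Since 5821 ≡ 5 (mod 8), (2/5821) = -1. Now have -(777/5821).
777 ≡ 1 (mod 4), so quadratic reciprocity gives (777/5821) = (5821/777). Reduce: 5821 ≡ 382 (mod 777). Now have -(382/777).
Factor out 2: 382 = 2·191. Since 777 ≡ 1 (mod 8), (2/777) = +1. Now have -(191/777).
777 ≡ 1 (mod 4), so quadratic reciprocity gives (191/777) = (777/191). Reduce: 777 ≡ 13 (mod 191). Now have -(13/191).
13 ≡ 1 (mod 4), so quadratic reciprocity gives (13/191) = (191/13). Reduce: 191 ≡ 9 (mod 13). Now have -(9/13).
9 ≡ 1 (mod 4), so quadratic reciprocity gives (9/13) = (13/9). Reduce: 13 ≡ 4 (mod 9). Now have -(4/9).
Factor out 2: 4 = 2^2. Since 9 ≡ 1 (mod 8), (2/9) = +1, and (2/9)^2 = +1. Now have -(1/9).
(1/9) = 1. Collecting the sign factors: -1.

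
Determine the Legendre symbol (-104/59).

Pull out -1: (-104/59) = (-1/59)·(104/59). Since 59 ≡ 3 (mod 4), (-1/59) = -1. Now have -(104/59).
Reduce the numerator: 104 ≡ 45 (mod 59), so (104/59) = (45/59).
45 ≡ 1 (mod 4), so quadratic reciprocity gives (45/59) = (59/45). Reduce: 59 ≡ 14 (mod 45). Now have -(14/45).
Factor out 2: 14 = 2·7. Since 45 ≡ 5 (mod 8), (2/45) = -1. Now have (7/45).
45 ≡ 1 (mod 4), so quadratic reciprocity gives (7/45) = (45/7). Reduce: 45 ≡ 3 (mod 7). Now have (3/7).
Both 3 ≡ 3 and 7 ≡ 3 (mod 4), so reciprocity gives (3/7) = -(7/3). Reduce: 7 ≡ 1 (mod 3). Now have -(1/3).
(1/3) = 1. Collecting the sign factors: -1.

-1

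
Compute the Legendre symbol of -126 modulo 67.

(-126 / 67)
  = (8 / 67)    [-126 ≡ 8 mod 67]
  = -(1 / 67)    [67 ≡ 3 mod 8 ⇒ (2 / 67)^3 = -1]
  = -1    [(1 / 67) = 1]

-1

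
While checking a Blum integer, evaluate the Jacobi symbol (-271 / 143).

(-271 / 143)
  = (15 / 143)    [-271 ≡ 15 mod 143]
  = -(143 / 15)    [QR: both ≡ 3 mod 4, sign flips]
  = -(8 / 15)    [143 ≡ 8 mod 15]
  = -(1 / 15)    [15 ≡ 7 mod 8 ⇒ (2 / 15)^3 = +1]
  = -1    [(1 / 15) = 1]

-1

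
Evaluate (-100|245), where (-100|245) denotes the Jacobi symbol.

0

Reduce the numerator: -100 ≡ 145 (mod 245), so (-100|245) = (145|245).
145 ≡ 1 (mod 4), so quadratic reciprocity gives (145|245) = (245|145). Reduce: 245 ≡ 100 (mod 145). Now have (100|145).
Factor out 2: 100 = 2^2·25. Since 145 ≡ 1 (mod 8), (2|145) = +1, and (2|145)^2 = +1. Now have (25|145).
25 ≡ 1 (mod 4), so quadratic reciprocity gives (25|145) = (145|25). Reduce: 145 ≡ 20 (mod 25). Now have (20|25).
Factor out 2: 20 = 2^2·5. Since 25 ≡ 1 (mod 8), (2|25) = +1, and (2|25)^2 = +1. Now have (5|25).
5 ≡ 1 (mod 4), so quadratic reciprocity gives (5|25) = (25|5). Reduce: 25 ≡ 0 (mod 5). Now have (0|5).
The numerator is now 0 with denominator 5 > 1: the symbol is 0.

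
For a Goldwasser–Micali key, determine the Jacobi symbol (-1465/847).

Reduce the numerator: -1465 ≡ 229 (mod 847), so (-1465/847) = (229/847).
229 ≡ 1 (mod 4), so quadratic reciprocity gives (229/847) = (847/229). Reduce: 847 ≡ 160 (mod 229). Now have (160/229).
Factor out 2: 160 = 2^5·5. Since 229 ≡ 5 (mod 8), (2/229) = -1, and (2/229)^5 = -1. Now have -(5/229).
5 ≡ 1 (mod 4), so quadratic reciprocity gives (5/229) = (229/5). Reduce: 229 ≡ 4 (mod 5). Now have -(4/5).
Factor out 2: 4 = 2^2. Since 5 ≡ 5 (mod 8), (2/5) = -1, and (2/5)^2 = +1. Now have -(1/5).
(1/5) = 1. Collecting the sign factors: -1.

-1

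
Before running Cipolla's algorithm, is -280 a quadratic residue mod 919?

(-280/919)
  = (639/919)    [-280 ≡ 639 mod 919]
  = -(919/639)    [QR: both ≡ 3 mod 4, sign flips]
  = -(280/639)    [919 ≡ 280 mod 639]
  = -(35/639)    [639 ≡ 7 mod 8 ⇒ (2/639)^3 = +1]
  = (639/35)    [QR: both ≡ 3 mod 4, sign flips]
  = (9/35)    [639 ≡ 9 mod 35]
  = (35/9)    [QR: 9 ≡ 1 mod 4, sign kept]
  = (8/9)    [35 ≡ 8 mod 9]
  = (1/9)    [9 ≡ 1 mod 8 ⇒ (2/9)^3 = +1]
  = 1    [(1/9) = 1]
The Legendre symbol is 1, so x^2 ≡ -280 (mod 919) has solution.

yes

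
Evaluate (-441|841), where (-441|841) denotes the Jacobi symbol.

(-441|841)
  = (400|841)    [-441 ≡ 400 mod 841]
  = (25|841)    [841 ≡ 1 mod 8 ⇒ (2|841)^4 = +1]
  = (841|25)    [QR: 25 ≡ 1 mod 4, sign kept]
  = (16|25)    [841 ≡ 16 mod 25]
  = (1|25)    [25 ≡ 1 mod 8 ⇒ (2|25)^4 = +1]
  = 1    [(1|25) = 1]

1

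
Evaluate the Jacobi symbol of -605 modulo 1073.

-1

Pull out -1: (-605/1073) = (-1/1073)·(605/1073). Since 1073 ≡ 1 (mod 4), (-1/1073) = +1. Now have (605/1073).
605 ≡ 1 (mod 4), so quadratic reciprocity gives (605/1073) = (1073/605). Reduce: 1073 ≡ 468 (mod 605). Now have (468/605).
Factor out 2: 468 = 2^2·117. Since 605 ≡ 5 (mod 8), (2/605) = -1, and (2/605)^2 = +1. Now have (117/605).
117 ≡ 1 (mod 4), so quadratic reciprocity gives (117/605) = (605/117). Reduce: 605 ≡ 20 (mod 117). Now have (20/117).
Factor out 2: 20 = 2^2·5. Since 117 ≡ 5 (mod 8), (2/117) = -1, and (2/117)^2 = +1. Now have (5/117).
5 ≡ 1 (mod 4), so quadratic reciprocity gives (5/117) = (117/5). Reduce: 117 ≡ 2 (mod 5). Now have (2/5).
Factor out 2: 2 = 2. Since 5 ≡ 5 (mod 8), (2/5) = -1. Now have -(1/5).
(1/5) = 1. Collecting the sign factors: -1.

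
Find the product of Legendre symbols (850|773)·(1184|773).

1

By multiplicativity, (850·1184|773) = (850|773)·(1184|773).
First factor (850|773):
(850|773)
  = (77|773)    [850 ≡ 77 mod 773]
  = (773|77)    [QR: 77 ≡ 1 mod 4, sign kept]
  = (3|77)    [773 ≡ 3 mod 77]
  = (77|3)    [QR: 77 ≡ 1 mod 4, sign kept]
  = (2|3)    [77 ≡ 2 mod 3]
  = -(1|3)    [3 ≡ 3 mod 8 ⇒ (2|3) = -1]
  = -1    [(1|3) = 1]
Second factor (1184|773):
(1184|773)
  = (411|773)    [1184 ≡ 411 mod 773]
  = (773|411)    [QR: 773 ≡ 1 mod 4, sign kept]
  = (362|411)    [773 ≡ 362 mod 411]
  = -(181|411)    [411 ≡ 3 mod 8 ⇒ (2|411) = -1]
  = -(411|181)    [QR: 181 ≡ 1 mod 4, sign kept]
  = -(49|181)    [411 ≡ 49 mod 181]
  = -(181|49)    [QR: 49 ≡ 1 mod 4, sign kept]
  = -(34|49)    [181 ≡ 34 mod 49]
  = -(17|49)    [49 ≡ 1 mod 8 ⇒ (2|49) = +1]
  = -(49|17)    [QR: 17 ≡ 1 mod 4, sign kept]
  = -(15|17)    [49 ≡ 15 mod 17]
  = -(17|15)    [QR: 17 ≡ 1 mod 4, sign kept]
  = -(2|15)    [17 ≡ 2 mod 15]
  = -(1|15)    [15 ≡ 7 mod 8 ⇒ (2|15) = +1]
  = -1    [(1|15) = 1]
Product: (-1)·(-1) = 1.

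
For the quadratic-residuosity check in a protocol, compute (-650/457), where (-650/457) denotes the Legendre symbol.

-1

Pull out -1: (-650/457) = (-1/457)·(650/457). Since 457 ≡ 1 (mod 4), (-1/457) = +1. Now have (650/457).
Reduce the numerator: 650 ≡ 193 (mod 457), so (650/457) = (193/457).
193 ≡ 1 (mod 4), so quadratic reciprocity gives (193/457) = (457/193). Reduce: 457 ≡ 71 (mod 193). Now have (71/193).
193 ≡ 1 (mod 4), so quadratic reciprocity gives (71/193) = (193/71). Reduce: 193 ≡ 51 (mod 71). Now have (51/71).
Both 51 ≡ 3 and 71 ≡ 3 (mod 4), so reciprocity gives (51/71) = -(71/51). Reduce: 71 ≡ 20 (mod 51). Now have -(20/51).
Factor out 2: 20 = 2^2·5. Since 51 ≡ 3 (mod 8), (2/51) = -1, and (2/51)^2 = +1. Now have -(5/51).
5 ≡ 1 (mod 4), so quadratic reciprocity gives (5/51) = (51/5). Reduce: 51 ≡ 1 (mod 5). Now have -(1/5).
(1/5) = 1. Collecting the sign factors: -1.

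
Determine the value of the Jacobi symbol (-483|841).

Reduce the numerator: -483 ≡ 358 (mod 841), so (-483|841) = (358|841).
Factor out 2: 358 = 2·179. Since 841 ≡ 1 (mod 8), (2|841) = +1. Now have (179|841).
841 ≡ 1 (mod 4), so quadratic reciprocity gives (179|841) = (841|179). Reduce: 841 ≡ 125 (mod 179). Now have (125|179).
125 ≡ 1 (mod 4), so quadratic reciprocity gives (125|179) = (179|125). Reduce: 179 ≡ 54 (mod 125). Now have (54|125).
Factor out 2: 54 = 2·27. Since 125 ≡ 5 (mod 8), (2|125) = -1. Now have -(27|125).
125 ≡ 1 (mod 4), so quadratic reciprocity gives (27|125) = (125|27). Reduce: 125 ≡ 17 (mod 27). Now have -(17|27).
17 ≡ 1 (mod 4), so quadratic reciprocity gives (17|27) = (27|17). Reduce: 27 ≡ 10 (mod 17). Now have -(10|17).
Factor out 2: 10 = 2·5. Since 17 ≡ 1 (mod 8), (2|17) = +1. Now have -(5|17).
5 ≡ 1 (mod 4), so quadratic reciprocity gives (5|17) = (17|5). Reduce: 17 ≡ 2 (mod 5). Now have -(2|5).
Factor out 2: 2 = 2. Since 5 ≡ 5 (mod 8), (2|5) = -1. Now have (1|5).
(1|5) = 1. Collecting the sign factors: 1.

1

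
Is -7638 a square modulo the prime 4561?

Pull out -1: (-7638|4561) = (-1|4561)·(7638|4561). Since 4561 ≡ 1 (mod 4), (-1|4561) = +1. Now have (7638|4561).
Reduce the numerator: 7638 ≡ 3077 (mod 4561), so (7638|4561) = (3077|4561).
3077 ≡ 1 (mod 4), so quadratic reciprocity gives (3077|4561) = (4561|3077). Reduce: 4561 ≡ 1484 (mod 3077). Now have (1484|3077).
Factor out 2: 1484 = 2^2·371. Since 3077 ≡ 5 (mod 8), (2|3077) = -1, and (2|3077)^2 = +1. Now have (371|3077).
3077 ≡ 1 (mod 4), so quadratic reciprocity gives (371|3077) = (3077|371). Reduce: 3077 ≡ 109 (mod 371). Now have (109|371).
109 ≡ 1 (mod 4), so quadratic reciprocity gives (109|371) = (371|109). Reduce: 371 ≡ 44 (mod 109). Now have (44|109).
Factor out 2: 44 = 2^2·11. Since 109 ≡ 5 (mod 8), (2|109) = -1, and (2|109)^2 = +1. Now have (11|109).
109 ≡ 1 (mod 4), so quadratic reciprocity gives (11|109) = (109|11). Reduce: 109 ≡ 10 (mod 11). Now have (10|11).
Factor out 2: 10 = 2·5. Since 11 ≡ 3 (mod 8), (2|11) = -1. Now have -(5|11).
5 ≡ 1 (mod 4), so quadratic reciprocity gives (5|11) = (11|5). Reduce: 11 ≡ 1 (mod 5). Now have -(1|5).
(1|5) = 1. Collecting the sign factors: -1.
The Legendre symbol is -1, so x^2 ≡ -7638 (mod 4561) has no solution.

no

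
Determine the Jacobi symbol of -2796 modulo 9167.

(-2796/9167)
  = -(2796/9167)    [9167 ≡ 3 mod 4 ⇒ (-1/9167) = -1]
  = -(699/9167)    [9167 ≡ 7 mod 8 ⇒ (2/9167)^2 = +1]
  = (9167/699)    [QR: both ≡ 3 mod 4, sign flips]
  = (80/699)    [9167 ≡ 80 mod 699]
  = (5/699)    [699 ≡ 3 mod 8 ⇒ (2/699)^4 = +1]
  = (699/5)    [QR: 5 ≡ 1 mod 4, sign kept]
  = (4/5)    [699 ≡ 4 mod 5]
  = (1/5)    [5 ≡ 5 mod 8 ⇒ (2/5)^2 = +1]
  = 1    [(1/5) = 1]

1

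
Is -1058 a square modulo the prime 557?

Pull out -1: (-1058|557) = (-1|557)·(1058|557). Since 557 ≡ 1 (mod 4), (-1|557) = +1. Now have (1058|557).
Reduce the numerator: 1058 ≡ 501 (mod 557), so (1058|557) = (501|557).
501 ≡ 1 (mod 4), so quadratic reciprocity gives (501|557) = (557|501). Reduce: 557 ≡ 56 (mod 501). Now have (56|501).
Factor out 2: 56 = 2^3·7. Since 501 ≡ 5 (mod 8), (2|501) = -1, and (2|501)^3 = -1. Now have -(7|501).
501 ≡ 1 (mod 4), so quadratic reciprocity gives (7|501) = (501|7). Reduce: 501 ≡ 4 (mod 7). Now have -(4|7).
Factor out 2: 4 = 2^2. Since 7 ≡ 7 (mod 8), (2|7) = +1, and (2|7)^2 = +1. Now have -(1|7).
(1|7) = 1. Collecting the sign factors: -1.
(-1058|557) = -1, and 557 is prime, so -1058 is not a quadratic residue mod 557.

no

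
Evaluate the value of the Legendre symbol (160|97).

(160|97)
  = (63|97)    [160 ≡ 63 mod 97]
  = (97|63)    [QR: 97 ≡ 1 mod 4, sign kept]
  = (34|63)    [97 ≡ 34 mod 63]
  = (17|63)    [63 ≡ 7 mod 8 ⇒ (2|63) = +1]
  = (63|17)    [QR: 17 ≡ 1 mod 4, sign kept]
  = (12|17)    [63 ≡ 12 mod 17]
  = (3|17)    [17 ≡ 1 mod 8 ⇒ (2|17)^2 = +1]
  = (17|3)    [QR: 17 ≡ 1 mod 4, sign kept]
  = (2|3)    [17 ≡ 2 mod 3]
  = -(1|3)    [3 ≡ 3 mod 8 ⇒ (2|3) = -1]
  = -1    [(1|3) = 1]

-1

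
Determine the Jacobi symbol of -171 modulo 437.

0

(-171/437)
  = (171/437)    [437 ≡ 1 mod 4 ⇒ (-1/437) = +1]
  = (437/171)    [QR: 437 ≡ 1 mod 4, sign kept]
  = (95/171)    [437 ≡ 95 mod 171]
  = -(171/95)    [QR: both ≡ 3 mod 4, sign flips]
  = -(76/95)    [171 ≡ 76 mod 95]
  = -(19/95)    [95 ≡ 7 mod 8 ⇒ (2/95)^2 = +1]
  = (95/19)    [QR: both ≡ 3 mod 4, sign flips]
  = (0/19)    [95 ≡ 0 mod 19]
  = 0    [numerator 0, gcd > 1]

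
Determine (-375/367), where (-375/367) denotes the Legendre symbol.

(-375/367)
  = (359/367)    [-375 ≡ 359 mod 367]
  = -(367/359)    [QR: both ≡ 3 mod 4, sign flips]
  = -(8/359)    [367 ≡ 8 mod 359]
  = -(1/359)    [359 ≡ 7 mod 8 ⇒ (2/359)^3 = +1]
  = -1    [(1/359) = 1]

-1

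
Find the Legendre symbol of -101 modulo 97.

(-101|97)
  = (101|97)    [97 ≡ 1 mod 4 ⇒ (-1|97) = +1]
  = (4|97)    [101 ≡ 4 mod 97]
  = (1|97)    [97 ≡ 1 mod 8 ⇒ (2|97)^2 = +1]
  = 1    [(1|97) = 1]

1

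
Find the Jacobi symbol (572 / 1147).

-1

Factor out 2: 572 = 2^2·143. Since 1147 ≡ 3 (mod 8), (2 / 1147) = -1, and (2 / 1147)^2 = +1. Now have (143 / 1147).
Both 143 ≡ 3 and 1147 ≡ 3 (mod 4), so reciprocity gives (143 / 1147) = -(1147 / 143). Reduce: 1147 ≡ 3 (mod 143). Now have -(3 / 143).
Both 3 ≡ 3 and 143 ≡ 3 (mod 4), so reciprocity gives (3 / 143) = -(143 / 3). Reduce: 143 ≡ 2 (mod 3). Now have (2 / 3).
Factor out 2: 2 = 2. Since 3 ≡ 3 (mod 8), (2 / 3) = -1. Now have -(1 / 3).
(1 / 3) = 1. Collecting the sign factors: -1.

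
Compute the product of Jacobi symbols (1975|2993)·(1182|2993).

-1

By multiplicativity, (1975·1182|2993) = (1975|2993)·(1182|2993).
First factor (1975|2993):
(1975|2993)
  = (2993|1975)    [QR: 2993 ≡ 1 mod 4, sign kept]
  = (1018|1975)    [2993 ≡ 1018 mod 1975]
  = (509|1975)    [1975 ≡ 7 mod 8 ⇒ (2|1975) = +1]
  = (1975|509)    [QR: 509 ≡ 1 mod 4, sign kept]
  = (448|509)    [1975 ≡ 448 mod 509]
  = (7|509)    [509 ≡ 5 mod 8 ⇒ (2|509)^6 = +1]
  = (509|7)    [QR: 509 ≡ 1 mod 4, sign kept]
  = (5|7)    [509 ≡ 5 mod 7]
  = (7|5)    [QR: 5 ≡ 1 mod 4, sign kept]
  = (2|5)    [7 ≡ 2 mod 5]
  = -(1|5)    [5 ≡ 5 mod 8 ⇒ (2|5) = -1]
  = -1    [(1|5) = 1]
Second factor (1182|2993):
(1182|2993)
  = (591|2993)    [2993 ≡ 1 mod 8 ⇒ (2|2993) = +1]
  = (2993|591)    [QR: 2993 ≡ 1 mod 4, sign kept]
  = (38|591)    [2993 ≡ 38 mod 591]
  = (19|591)    [591 ≡ 7 mod 8 ⇒ (2|591) = +1]
  = -(591|19)    [QR: both ≡ 3 mod 4, sign flips]
  = -(2|19)    [591 ≡ 2 mod 19]
  = (1|19)    [19 ≡ 3 mod 8 ⇒ (2|19) = -1]
  = 1    [(1|19) = 1]
Product: (-1)·(1) = -1.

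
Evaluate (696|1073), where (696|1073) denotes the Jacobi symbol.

Factor out 2: 696 = 2^3·87. Since 1073 ≡ 1 (mod 8), (2|1073) = +1, and (2|1073)^3 = +1. Now have (87|1073).
1073 ≡ 1 (mod 4), so quadratic reciprocity gives (87|1073) = (1073|87). Reduce: 1073 ≡ 29 (mod 87). Now have (29|87).
29 ≡ 1 (mod 4), so quadratic reciprocity gives (29|87) = (87|29). Reduce: 87 ≡ 0 (mod 29). Now have (0|29).
The numerator is now 0 with denominator 29 > 1: the symbol is 0.

0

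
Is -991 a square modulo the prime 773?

(-991|773)
  = (555|773)    [-991 ≡ 555 mod 773]
  = (773|555)    [QR: 773 ≡ 1 mod 4, sign kept]
  = (218|555)    [773 ≡ 218 mod 555]
  = -(109|555)    [555 ≡ 3 mod 8 ⇒ (2|555) = -1]
  = -(555|109)    [QR: 109 ≡ 1 mod 4, sign kept]
  = -(10|109)    [555 ≡ 10 mod 109]
  = (5|109)    [109 ≡ 5 mod 8 ⇒ (2|109) = -1]
  = (109|5)    [QR: 5 ≡ 1 mod 4, sign kept]
  = (4|5)    [109 ≡ 4 mod 5]
  = (1|5)    [5 ≡ 5 mod 8 ⇒ (2|5)^2 = +1]
  = 1    [(1|5) = 1]
The Legendre symbol is 1, so x^2 ≡ -991 (mod 773) has solution.

yes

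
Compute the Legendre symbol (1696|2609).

(1696|2609)
  = (53|2609)    [2609 ≡ 1 mod 8 ⇒ (2|2609)^5 = +1]
  = (2609|53)    [QR: 53 ≡ 1 mod 4, sign kept]
  = (12|53)    [2609 ≡ 12 mod 53]
  = (3|53)    [53 ≡ 5 mod 8 ⇒ (2|53)^2 = +1]
  = (53|3)    [QR: 53 ≡ 1 mod 4, sign kept]
  = (2|3)    [53 ≡ 2 mod 3]
  = -(1|3)    [3 ≡ 3 mod 8 ⇒ (2|3) = -1]
  = -1    [(1|3) = 1]

-1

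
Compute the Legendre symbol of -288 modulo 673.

(-288|673)
  = (385|673)    [-288 ≡ 385 mod 673]
  = (673|385)    [QR: 385 ≡ 1 mod 4, sign kept]
  = (288|385)    [673 ≡ 288 mod 385]
  = (9|385)    [385 ≡ 1 mod 8 ⇒ (2|385)^5 = +1]
  = (385|9)    [QR: 9 ≡ 1 mod 4, sign kept]
  = (7|9)    [385 ≡ 7 mod 9]
  = (9|7)    [QR: 9 ≡ 1 mod 4, sign kept]
  = (2|7)    [9 ≡ 2 mod 7]
  = (1|7)    [7 ≡ 7 mod 8 ⇒ (2|7) = +1]
  = 1    [(1|7) = 1]

1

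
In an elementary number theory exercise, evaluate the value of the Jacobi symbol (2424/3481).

1

Factor out 2: 2424 = 2^3·303. Since 3481 ≡ 1 (mod 8), (2/3481) = +1, and (2/3481)^3 = +1. Now have (303/3481).
3481 ≡ 1 (mod 4), so quadratic reciprocity gives (303/3481) = (3481/303). Reduce: 3481 ≡ 148 (mod 303). Now have (148/303).
Factor out 2: 148 = 2^2·37. Since 303 ≡ 7 (mod 8), (2/303) = +1, and (2/303)^2 = +1. Now have (37/303).
37 ≡ 1 (mod 4), so quadratic reciprocity gives (37/303) = (303/37). Reduce: 303 ≡ 7 (mod 37). Now have (7/37).
37 ≡ 1 (mod 4), so quadratic reciprocity gives (7/37) = (37/7). Reduce: 37 ≡ 2 (mod 7). Now have (2/7).
Factor out 2: 2 = 2. Since 7 ≡ 7 (mod 8), (2/7) = +1. Now have (1/7).
(1/7) = 1. Collecting the sign factors: 1.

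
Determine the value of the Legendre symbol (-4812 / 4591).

Reduce the numerator: -4812 ≡ 4370 (mod 4591), so (-4812 / 4591) = (4370 / 4591).
Factor out 2: 4370 = 2·2185. Since 4591 ≡ 7 (mod 8), (2 / 4591) = +1. Now have (2185 / 4591).
2185 ≡ 1 (mod 4), so quadratic reciprocity gives (2185 / 4591) = (4591 / 2185). Reduce: 4591 ≡ 221 (mod 2185). Now have (221 / 2185).
221 ≡ 1 (mod 4), so quadratic reciprocity gives (221 / 2185) = (2185 / 221). Reduce: 2185 ≡ 196 (mod 221). Now have (196 / 221).
Factor out 2: 196 = 2^2·49. Since 221 ≡ 5 (mod 8), (2 / 221) = -1, and (2 / 221)^2 = +1. Now have (49 / 221).
49 ≡ 1 (mod 4), so quadratic reciprocity gives (49 / 221) = (221 / 49). Reduce: 221 ≡ 25 (mod 49). Now have (25 / 49).
25 ≡ 1 (mod 4), so quadratic reciprocity gives (25 / 49) = (49 / 25). Reduce: 49 ≡ 24 (mod 25). Now have (24 / 25).
Factor out 2: 24 = 2^3·3. Since 25 ≡ 1 (mod 8), (2 / 25) = +1, and (2 / 25)^3 = +1. Now have (3 / 25).
25 ≡ 1 (mod 4), so quadratic reciprocity gives (3 / 25) = (25 / 3). Reduce: 25 ≡ 1 (mod 3). Now have (1 / 3).
(1 / 3) = 1. Collecting the sign factors: 1.

1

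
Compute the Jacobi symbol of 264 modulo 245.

1

Reduce the numerator: 264 ≡ 19 (mod 245), so (264|245) = (19|245).
245 ≡ 1 (mod 4), so quadratic reciprocity gives (19|245) = (245|19). Reduce: 245 ≡ 17 (mod 19). Now have (17|19).
17 ≡ 1 (mod 4), so quadratic reciprocity gives (17|19) = (19|17). Reduce: 19 ≡ 2 (mod 17). Now have (2|17).
Factor out 2: 2 = 2. Since 17 ≡ 1 (mod 8), (2|17) = +1. Now have (1|17).
(1|17) = 1. Collecting the sign factors: 1.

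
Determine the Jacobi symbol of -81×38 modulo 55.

1

By multiplicativity, (-81·38|55) = (-81|55)·(38|55).
First factor (-81|55):
(-81|55)
  = (29|55)    [-81 ≡ 29 mod 55]
  = (55|29)    [QR: 29 ≡ 1 mod 4, sign kept]
  = (26|29)    [55 ≡ 26 mod 29]
  = -(13|29)    [29 ≡ 5 mod 8 ⇒ (2|29) = -1]
  = -(29|13)    [QR: 13 ≡ 1 mod 4, sign kept]
  = -(3|13)    [29 ≡ 3 mod 13]
  = -(13|3)    [QR: 13 ≡ 1 mod 4, sign kept]
  = -(1|3)    [13 ≡ 1 mod 3]
  = -1    [(1|3) = 1]
Second factor (38|55):
(38|55)
  = (19|55)    [55 ≡ 7 mod 8 ⇒ (2|55) = +1]
  = -(55|19)    [QR: both ≡ 3 mod 4, sign flips]
  = -(17|19)    [55 ≡ 17 mod 19]
  = -(19|17)    [QR: 17 ≡ 1 mod 4, sign kept]
  = -(2|17)    [19 ≡ 2 mod 17]
  = -(1|17)    [17 ≡ 1 mod 8 ⇒ (2|17) = +1]
  = -1    [(1|17) = 1]
Product: (-1)·(-1) = 1.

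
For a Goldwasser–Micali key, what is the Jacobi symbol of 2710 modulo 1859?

1

(2710 / 1859)
  = (851 / 1859)    [2710 ≡ 851 mod 1859]
  = -(1859 / 851)    [QR: both ≡ 3 mod 4, sign flips]
  = -(157 / 851)    [1859 ≡ 157 mod 851]
  = -(851 / 157)    [QR: 157 ≡ 1 mod 4, sign kept]
  = -(66 / 157)    [851 ≡ 66 mod 157]
  = (33 / 157)    [157 ≡ 5 mod 8 ⇒ (2 / 157) = -1]
  = (157 / 33)    [QR: 33 ≡ 1 mod 4, sign kept]
  = (25 / 33)    [157 ≡ 25 mod 33]
  = (33 / 25)    [QR: 25 ≡ 1 mod 4, sign kept]
  = (8 / 25)    [33 ≡ 8 mod 25]
  = (1 / 25)    [25 ≡ 1 mod 8 ⇒ (2 / 25)^3 = +1]
  = 1    [(1 / 25) = 1]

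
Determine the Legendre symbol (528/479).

Reduce the numerator: 528 ≡ 49 (mod 479), so (528/479) = (49/479).
49 ≡ 1 (mod 4), so quadratic reciprocity gives (49/479) = (479/49). Reduce: 479 ≡ 38 (mod 49). Now have (38/49).
Factor out 2: 38 = 2·19. Since 49 ≡ 1 (mod 8), (2/49) = +1. Now have (19/49).
49 ≡ 1 (mod 4), so quadratic reciprocity gives (19/49) = (49/19). Reduce: 49 ≡ 11 (mod 19). Now have (11/19).
Both 11 ≡ 3 and 19 ≡ 3 (mod 4), so reciprocity gives (11/19) = -(19/11). Reduce: 19 ≡ 8 (mod 11). Now have -(8/11).
Factor out 2: 8 = 2^3. Since 11 ≡ 3 (mod 8), (2/11) = -1, and (2/11)^3 = -1. Now have (1/11).
(1/11) = 1. Collecting the sign factors: 1.

1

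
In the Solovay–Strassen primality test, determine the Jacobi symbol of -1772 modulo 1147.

-1

(-1772/1147)
  = (522/1147)    [-1772 ≡ 522 mod 1147]
  = -(261/1147)    [1147 ≡ 3 mod 8 ⇒ (2/1147) = -1]
  = -(1147/261)    [QR: 261 ≡ 1 mod 4, sign kept]
  = -(103/261)    [1147 ≡ 103 mod 261]
  = -(261/103)    [QR: 261 ≡ 1 mod 4, sign kept]
  = -(55/103)    [261 ≡ 55 mod 103]
  = (103/55)    [QR: both ≡ 3 mod 4, sign flips]
  = (48/55)    [103 ≡ 48 mod 55]
  = (3/55)    [55 ≡ 7 mod 8 ⇒ (2/55)^4 = +1]
  = -(55/3)    [QR: both ≡ 3 mod 4, sign flips]
  = -(1/3)    [55 ≡ 1 mod 3]
  = -1    [(1/3) = 1]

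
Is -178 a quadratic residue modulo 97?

yes

Reduce the numerator: -178 ≡ 16 (mod 97), so (-178|97) = (16|97).
Factor out 2: 16 = 2^4. Since 97 ≡ 1 (mod 8), (2|97) = +1, and (2|97)^4 = +1. Now have (1|97).
(1|97) = 1. Collecting the sign factors: 1.
(-178|97) = 1, and 97 is prime, so -178 is a quadratic residue mod 97.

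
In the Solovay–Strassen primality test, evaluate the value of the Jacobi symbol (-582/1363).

1

(-582/1363)
  = -(582/1363)    [1363 ≡ 3 mod 4 ⇒ (-1/1363) = -1]
  = (291/1363)    [1363 ≡ 3 mod 8 ⇒ (2/1363) = -1]
  = -(1363/291)    [QR: both ≡ 3 mod 4, sign flips]
  = -(199/291)    [1363 ≡ 199 mod 291]
  = (291/199)    [QR: both ≡ 3 mod 4, sign flips]
  = (92/199)    [291 ≡ 92 mod 199]
  = (23/199)    [199 ≡ 7 mod 8 ⇒ (2/199)^2 = +1]
  = -(199/23)    [QR: both ≡ 3 mod 4, sign flips]
  = -(15/23)    [199 ≡ 15 mod 23]
  = (23/15)    [QR: both ≡ 3 mod 4, sign flips]
  = (8/15)    [23 ≡ 8 mod 15]
  = (1/15)    [15 ≡ 7 mod 8 ⇒ (2/15)^3 = +1]
  = 1    [(1/15) = 1]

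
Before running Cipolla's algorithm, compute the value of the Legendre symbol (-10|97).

-1

Pull out -1: (-10|97) = (-1|97)·(10|97). Since 97 ≡ 1 (mod 4), (-1|97) = +1. Now have (10|97).
Factor out 2: 10 = 2·5. Since 97 ≡ 1 (mod 8), (2|97) = +1. Now have (5|97).
5 ≡ 1 (mod 4), so quadratic reciprocity gives (5|97) = (97|5). Reduce: 97 ≡ 2 (mod 5). Now have (2|5).
Factor out 2: 2 = 2. Since 5 ≡ 5 (mod 8), (2|5) = -1. Now have -(1|5).
(1|5) = 1. Collecting the sign factors: -1.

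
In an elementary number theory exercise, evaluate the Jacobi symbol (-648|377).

(-648|377)
  = (648|377)    [377 ≡ 1 mod 4 ⇒ (-1|377) = +1]
  = (271|377)    [648 ≡ 271 mod 377]
  = (377|271)    [QR: 377 ≡ 1 mod 4, sign kept]
  = (106|271)    [377 ≡ 106 mod 271]
  = (53|271)    [271 ≡ 7 mod 8 ⇒ (2|271) = +1]
  = (271|53)    [QR: 53 ≡ 1 mod 4, sign kept]
  = (6|53)    [271 ≡ 6 mod 53]
  = -(3|53)    [53 ≡ 5 mod 8 ⇒ (2|53) = -1]
  = -(53|3)    [QR: 53 ≡ 1 mod 4, sign kept]
  = -(2|3)    [53 ≡ 2 mod 3]
  = (1|3)    [3 ≡ 3 mod 8 ⇒ (2|3) = -1]
  = 1    [(1|3) = 1]

1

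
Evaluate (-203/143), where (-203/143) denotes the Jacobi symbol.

1

(-203/143)
  = -(203/143)    [143 ≡ 3 mod 4 ⇒ (-1/143) = -1]
  = -(60/143)    [203 ≡ 60 mod 143]
  = -(15/143)    [143 ≡ 7 mod 8 ⇒ (2/143)^2 = +1]
  = (143/15)    [QR: both ≡ 3 mod 4, sign flips]
  = (8/15)    [143 ≡ 8 mod 15]
  = (1/15)    [15 ≡ 7 mod 8 ⇒ (2/15)^3 = +1]
  = 1    [(1/15) = 1]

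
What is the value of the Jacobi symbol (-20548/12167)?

-1

(-20548/12167)
  = (3786/12167)    [-20548 ≡ 3786 mod 12167]
  = (1893/12167)    [12167 ≡ 7 mod 8 ⇒ (2/12167) = +1]
  = (12167/1893)    [QR: 1893 ≡ 1 mod 4, sign kept]
  = (809/1893)    [12167 ≡ 809 mod 1893]
  = (1893/809)    [QR: 809 ≡ 1 mod 4, sign kept]
  = (275/809)    [1893 ≡ 275 mod 809]
  = (809/275)    [QR: 809 ≡ 1 mod 4, sign kept]
  = (259/275)    [809 ≡ 259 mod 275]
  = -(275/259)    [QR: both ≡ 3 mod 4, sign flips]
  = -(16/259)    [275 ≡ 16 mod 259]
  = -(1/259)    [259 ≡ 3 mod 8 ⇒ (2/259)^4 = +1]
  = -1    [(1/259) = 1]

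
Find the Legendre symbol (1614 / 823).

-1

Reduce the numerator: 1614 ≡ 791 (mod 823), so (1614 / 823) = (791 / 823).
Both 791 ≡ 3 and 823 ≡ 3 (mod 4), so reciprocity gives (791 / 823) = -(823 / 791). Reduce: 823 ≡ 32 (mod 791). Now have -(32 / 791).
Factor out 2: 32 = 2^5. Since 791 ≡ 7 (mod 8), (2 / 791) = +1, and (2 / 791)^5 = +1. Now have -(1 / 791).
(1 / 791) = 1. Collecting the sign factors: -1.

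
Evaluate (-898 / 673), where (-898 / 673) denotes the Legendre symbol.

1

Pull out -1: (-898 / 673) = (-1 / 673)·(898 / 673). Since 673 ≡ 1 (mod 4), (-1 / 673) = +1. Now have (898 / 673).
Reduce the numerator: 898 ≡ 225 (mod 673), so (898 / 673) = (225 / 673).
225 ≡ 1 (mod 4), so quadratic reciprocity gives (225 / 673) = (673 / 225). Reduce: 673 ≡ 223 (mod 225). Now have (223 / 225).
225 ≡ 1 (mod 4), so quadratic reciprocity gives (223 / 225) = (225 / 223). Reduce: 225 ≡ 2 (mod 223). Now have (2 / 223).
Factor out 2: 2 = 2. Since 223 ≡ 7 (mod 8), (2 / 223) = +1. Now have (1 / 223).
(1 / 223) = 1. Collecting the sign factors: 1.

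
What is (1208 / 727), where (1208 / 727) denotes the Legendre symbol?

-1

(1208 / 727)
  = (481 / 727)    [1208 ≡ 481 mod 727]
  = (727 / 481)    [QR: 481 ≡ 1 mod 4, sign kept]
  = (246 / 481)    [727 ≡ 246 mod 481]
  = (123 / 481)    [481 ≡ 1 mod 8 ⇒ (2 / 481) = +1]
  = (481 / 123)    [QR: 481 ≡ 1 mod 4, sign kept]
  = (112 / 123)    [481 ≡ 112 mod 123]
  = (7 / 123)    [123 ≡ 3 mod 8 ⇒ (2 / 123)^4 = +1]
  = -(123 / 7)    [QR: both ≡ 3 mod 4, sign flips]
  = -(4 / 7)    [123 ≡ 4 mod 7]
  = -(1 / 7)    [7 ≡ 7 mod 8 ⇒ (2 / 7)^2 = +1]
  = -1    [(1 / 7) = 1]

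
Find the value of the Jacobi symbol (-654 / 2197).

1

Reduce the numerator: -654 ≡ 1543 (mod 2197), so (-654 / 2197) = (1543 / 2197).
2197 ≡ 1 (mod 4), so quadratic reciprocity gives (1543 / 2197) = (2197 / 1543). Reduce: 2197 ≡ 654 (mod 1543). Now have (654 / 1543).
Factor out 2: 654 = 2·327. Since 1543 ≡ 7 (mod 8), (2 / 1543) = +1. Now have (327 / 1543).
Both 327 ≡ 3 and 1543 ≡ 3 (mod 4), so reciprocity gives (327 / 1543) = -(1543 / 327). Reduce: 1543 ≡ 235 (mod 327). Now have -(235 / 327).
Both 235 ≡ 3 and 327 ≡ 3 (mod 4), so reciprocity gives (235 / 327) = -(327 / 235). Reduce: 327 ≡ 92 (mod 235). Now have (92 / 235).
Factor out 2: 92 = 2^2·23. Since 235 ≡ 3 (mod 8), (2 / 235) = -1, and (2 / 235)^2 = +1. Now have (23 / 235).
Both 23 ≡ 3 and 235 ≡ 3 (mod 4), so reciprocity gives (23 / 235) = -(235 / 23). Reduce: 235 ≡ 5 (mod 23). Now have -(5 / 23).
5 ≡ 1 (mod 4), so quadratic reciprocity gives (5 / 23) = (23 / 5). Reduce: 23 ≡ 3 (mod 5). Now have -(3 / 5).
5 ≡ 1 (mod 4), so quadratic reciprocity gives (3 / 5) = (5 / 3). Reduce: 5 ≡ 2 (mod 3). Now have -(2 / 3).
Factor out 2: 2 = 2. Since 3 ≡ 3 (mod 8), (2 / 3) = -1. Now have (1 / 3).
(1 / 3) = 1. Collecting the sign factors: 1.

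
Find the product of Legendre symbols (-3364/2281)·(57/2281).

By multiplicativity, (-3364·57/2281) = (-3364/2281)·(57/2281).
First factor (-3364/2281):
(-3364/2281)
  = (3364/2281)    [2281 ≡ 1 mod 4 ⇒ (-1/2281) = +1]
  = (1083/2281)    [3364 ≡ 1083 mod 2281]
  = (2281/1083)    [QR: 2281 ≡ 1 mod 4, sign kept]
  = (115/1083)    [2281 ≡ 115 mod 1083]
  = -(1083/115)    [QR: both ≡ 3 mod 4, sign flips]
  = -(48/115)    [1083 ≡ 48 mod 115]
  = -(3/115)    [115 ≡ 3 mod 8 ⇒ (2/115)^4 = +1]
  = (115/3)    [QR: both ≡ 3 mod 4, sign flips]
  = (1/3)    [115 ≡ 1 mod 3]
  = 1    [(1/3) = 1]
Second factor (57/2281):
(57/2281)
  = (2281/57)    [QR: 57 ≡ 1 mod 4, sign kept]
  = (1/57)    [2281 ≡ 1 mod 57]
  = 1    [(1/57) = 1]
Product: (1)·(1) = 1.

1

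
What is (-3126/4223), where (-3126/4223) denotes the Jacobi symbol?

Pull out -1: (-3126/4223) = (-1/4223)·(3126/4223). Since 4223 ≡ 3 (mod 4), (-1/4223) = -1. Now have -(3126/4223).
Factor out 2: 3126 = 2·1563. Since 4223 ≡ 7 (mod 8), (2/4223) = +1. Now have -(1563/4223).
Both 1563 ≡ 3 and 4223 ≡ 3 (mod 4), so reciprocity gives (1563/4223) = -(4223/1563). Reduce: 4223 ≡ 1097 (mod 1563). Now have (1097/1563).
1097 ≡ 1 (mod 4), so quadratic reciprocity gives (1097/1563) = (1563/1097). Reduce: 1563 ≡ 466 (mod 1097). Now have (466/1097).
Factor out 2: 466 = 2·233. Since 1097 ≡ 1 (mod 8), (2/1097) = +1. Now have (233/1097).
233 ≡ 1 (mod 4), so quadratic reciprocity gives (233/1097) = (1097/233). Reduce: 1097 ≡ 165 (mod 233). Now have (165/233).
165 ≡ 1 (mod 4), so quadratic reciprocity gives (165/233) = (233/165). Reduce: 233 ≡ 68 (mod 165). Now have (68/165).
Factor out 2: 68 = 2^2·17. Since 165 ≡ 5 (mod 8), (2/165) = -1, and (2/165)^2 = +1. Now have (17/165).
17 ≡ 1 (mod 4), so quadratic reciprocity gives (17/165) = (165/17). Reduce: 165 ≡ 12 (mod 17). Now have (12/17).
Factor out 2: 12 = 2^2·3. Since 17 ≡ 1 (mod 8), (2/17) = +1, and (2/17)^2 = +1. Now have (3/17).
17 ≡ 1 (mod 4), so quadratic reciprocity gives (3/17) = (17/3). Reduce: 17 ≡ 2 (mod 3). Now have (2/3).
Factor out 2: 2 = 2. Since 3 ≡ 3 (mod 8), (2/3) = -1. Now have -(1/3).
(1/3) = 1. Collecting the sign factors: -1.

-1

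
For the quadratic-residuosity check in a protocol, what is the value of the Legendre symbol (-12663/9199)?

-1

(-12663/9199)
  = (5735/9199)    [-12663 ≡ 5735 mod 9199]
  = -(9199/5735)    [QR: both ≡ 3 mod 4, sign flips]
  = -(3464/5735)    [9199 ≡ 3464 mod 5735]
  = -(433/5735)    [5735 ≡ 7 mod 8 ⇒ (2/5735)^3 = +1]
  = -(5735/433)    [QR: 433 ≡ 1 mod 4, sign kept]
  = -(106/433)    [5735 ≡ 106 mod 433]
  = -(53/433)    [433 ≡ 1 mod 8 ⇒ (2/433) = +1]
  = -(433/53)    [QR: 53 ≡ 1 mod 4, sign kept]
  = -(9/53)    [433 ≡ 9 mod 53]
  = -(53/9)    [QR: 9 ≡ 1 mod 4, sign kept]
  = -(8/9)    [53 ≡ 8 mod 9]
  = -(1/9)    [9 ≡ 1 mod 8 ⇒ (2/9)^3 = +1]
  = -1    [(1/9) = 1]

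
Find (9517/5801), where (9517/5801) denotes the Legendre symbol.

(9517/5801)
  = (3716/5801)    [9517 ≡ 3716 mod 5801]
  = (929/5801)    [5801 ≡ 1 mod 8 ⇒ (2/5801)^2 = +1]
  = (5801/929)    [QR: 929 ≡ 1 mod 4, sign kept]
  = (227/929)    [5801 ≡ 227 mod 929]
  = (929/227)    [QR: 929 ≡ 1 mod 4, sign kept]
  = (21/227)    [929 ≡ 21 mod 227]
  = (227/21)    [QR: 21 ≡ 1 mod 4, sign kept]
  = (17/21)    [227 ≡ 17 mod 21]
  = (21/17)    [QR: 17 ≡ 1 mod 4, sign kept]
  = (4/17)    [21 ≡ 4 mod 17]
  = (1/17)    [17 ≡ 1 mod 8 ⇒ (2/17)^2 = +1]
  = 1    [(1/17) = 1]

1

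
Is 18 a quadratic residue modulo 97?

(18|97)
  = (9|97)    [97 ≡ 1 mod 8 ⇒ (2|97) = +1]
  = (97|9)    [QR: 9 ≡ 1 mod 4, sign kept]
  = (7|9)    [97 ≡ 7 mod 9]
  = (9|7)    [QR: 9 ≡ 1 mod 4, sign kept]
  = (2|7)    [9 ≡ 2 mod 7]
  = (1|7)    [7 ≡ 7 mod 8 ⇒ (2|7) = +1]
  = 1    [(1|7) = 1]
(18|97) = 1, and 97 is prime, so 18 is a quadratic residue mod 97.

yes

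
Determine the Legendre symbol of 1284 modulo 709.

(1284/709)
  = (575/709)    [1284 ≡ 575 mod 709]
  = (709/575)    [QR: 709 ≡ 1 mod 4, sign kept]
  = (134/575)    [709 ≡ 134 mod 575]
  = (67/575)    [575 ≡ 7 mod 8 ⇒ (2/575) = +1]
  = -(575/67)    [QR: both ≡ 3 mod 4, sign flips]
  = -(39/67)    [575 ≡ 39 mod 67]
  = (67/39)    [QR: both ≡ 3 mod 4, sign flips]
  = (28/39)    [67 ≡ 28 mod 39]
  = (7/39)    [39 ≡ 7 mod 8 ⇒ (2/39)^2 = +1]
  = -(39/7)    [QR: both ≡ 3 mod 4, sign flips]
  = -(4/7)    [39 ≡ 4 mod 7]
  = -(1/7)    [7 ≡ 7 mod 8 ⇒ (2/7)^2 = +1]
  = -1    [(1/7) = 1]

-1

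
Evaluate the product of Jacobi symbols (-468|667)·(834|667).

-1

By multiplicativity, (-468·834|667) = (-468|667)·(834|667).
First factor (-468|667):
(-468|667)
  = (199|667)    [-468 ≡ 199 mod 667]
  = -(667|199)    [QR: both ≡ 3 mod 4, sign flips]
  = -(70|199)    [667 ≡ 70 mod 199]
  = -(35|199)    [199 ≡ 7 mod 8 ⇒ (2|199) = +1]
  = (199|35)    [QR: both ≡ 3 mod 4, sign flips]
  = (24|35)    [199 ≡ 24 mod 35]
  = -(3|35)    [35 ≡ 3 mod 8 ⇒ (2|35)^3 = -1]
  = (35|3)    [QR: both ≡ 3 mod 4, sign flips]
  = (2|3)    [35 ≡ 2 mod 3]
  = -(1|3)    [3 ≡ 3 mod 8 ⇒ (2|3) = -1]
  = -1    [(1|3) = 1]
Second factor (834|667):
(834|667)
  = (167|667)    [834 ≡ 167 mod 667]
  = -(667|167)    [QR: both ≡ 3 mod 4, sign flips]
  = -(166|167)    [667 ≡ 166 mod 167]
  = -(83|167)    [167 ≡ 7 mod 8 ⇒ (2|167) = +1]
  = (167|83)    [QR: both ≡ 3 mod 4, sign flips]
  = (1|83)    [167 ≡ 1 mod 83]
  = 1    [(1|83) = 1]
Product: (-1)·(1) = -1.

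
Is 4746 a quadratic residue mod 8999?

no

(4746/8999)
  = (2373/8999)    [8999 ≡ 7 mod 8 ⇒ (2/8999) = +1]
  = (8999/2373)    [QR: 2373 ≡ 1 mod 4, sign kept]
  = (1880/2373)    [8999 ≡ 1880 mod 2373]
  = -(235/2373)    [2373 ≡ 5 mod 8 ⇒ (2/2373)^3 = -1]
  = -(2373/235)    [QR: 2373 ≡ 1 mod 4, sign kept]
  = -(23/235)    [2373 ≡ 23 mod 235]
  = (235/23)    [QR: both ≡ 3 mod 4, sign flips]
  = (5/23)    [235 ≡ 5 mod 23]
  = (23/5)    [QR: 5 ≡ 1 mod 4, sign kept]
  = (3/5)    [23 ≡ 3 mod 5]
  = (5/3)    [QR: 5 ≡ 1 mod 4, sign kept]
  = (2/3)    [5 ≡ 2 mod 3]
  = -(1/3)    [3 ≡ 3 mod 8 ⇒ (2/3) = -1]
  = -1    [(1/3) = 1]
(4746/8999) = -1, and 8999 is prime, so 4746 is not a quadratic residue mod 8999.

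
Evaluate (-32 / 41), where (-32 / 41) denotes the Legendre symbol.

Reduce the numerator: -32 ≡ 9 (mod 41), so (-32 / 41) = (9 / 41).
9 ≡ 1 (mod 4), so quadratic reciprocity gives (9 / 41) = (41 / 9). Reduce: 41 ≡ 5 (mod 9). Now have (5 / 9).
5 ≡ 1 (mod 4), so quadratic reciprocity gives (5 / 9) = (9 / 5). Reduce: 9 ≡ 4 (mod 5). Now have (4 / 5).
Factor out 2: 4 = 2^2. Since 5 ≡ 5 (mod 8), (2 / 5) = -1, and (2 / 5)^2 = +1. Now have (1 / 5).
(1 / 5) = 1. Collecting the sign factors: 1.

1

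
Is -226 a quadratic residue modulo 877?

yes

(-226/877)
  = (651/877)    [-226 ≡ 651 mod 877]
  = (877/651)    [QR: 877 ≡ 1 mod 4, sign kept]
  = (226/651)    [877 ≡ 226 mod 651]
  = -(113/651)    [651 ≡ 3 mod 8 ⇒ (2/651) = -1]
  = -(651/113)    [QR: 113 ≡ 1 mod 4, sign kept]
  = -(86/113)    [651 ≡ 86 mod 113]
  = -(43/113)    [113 ≡ 1 mod 8 ⇒ (2/113) = +1]
  = -(113/43)    [QR: 113 ≡ 1 mod 4, sign kept]
  = -(27/43)    [113 ≡ 27 mod 43]
  = (43/27)    [QR: both ≡ 3 mod 4, sign flips]
  = (16/27)    [43 ≡ 16 mod 27]
  = (1/27)    [27 ≡ 3 mod 8 ⇒ (2/27)^4 = +1]
  = 1    [(1/27) = 1]
(-226/877) = 1, and 877 is prime, so -226 is a quadratic residue mod 877.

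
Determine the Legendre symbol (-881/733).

1

(-881/733)
  = (881/733)    [733 ≡ 1 mod 4 ⇒ (-1/733) = +1]
  = (148/733)    [881 ≡ 148 mod 733]
  = (37/733)    [733 ≡ 5 mod 8 ⇒ (2/733)^2 = +1]
  = (733/37)    [QR: 37 ≡ 1 mod 4, sign kept]
  = (30/37)    [733 ≡ 30 mod 37]
  = -(15/37)    [37 ≡ 5 mod 8 ⇒ (2/37) = -1]
  = -(37/15)    [QR: 37 ≡ 1 mod 4, sign kept]
  = -(7/15)    [37 ≡ 7 mod 15]
  = (15/7)    [QR: both ≡ 3 mod 4, sign flips]
  = (1/7)    [15 ≡ 1 mod 7]
  = 1    [(1/7) = 1]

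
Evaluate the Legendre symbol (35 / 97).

97 ≡ 1 (mod 4), so quadratic reciprocity gives (35 / 97) = (97 / 35). Reduce: 97 ≡ 27 (mod 35). Now have (27 / 35).
Both 27 ≡ 3 and 35 ≡ 3 (mod 4), so reciprocity gives (27 / 35) = -(35 / 27). Reduce: 35 ≡ 8 (mod 27). Now have -(8 / 27).
Factor out 2: 8 = 2^3. Since 27 ≡ 3 (mod 8), (2 / 27) = -1, and (2 / 27)^3 = -1. Now have (1 / 27).
(1 / 27) = 1. Collecting the sign factors: 1.

1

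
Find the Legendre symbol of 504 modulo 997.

Factor out 2: 504 = 2^3·63. Since 997 ≡ 5 (mod 8), (2 / 997) = -1, and (2 / 997)^3 = -1. Now have -(63 / 997).
997 ≡ 1 (mod 4), so quadratic reciprocity gives (63 / 997) = (997 / 63). Reduce: 997 ≡ 52 (mod 63). Now have -(52 / 63).
Factor out 2: 52 = 2^2·13. Since 63 ≡ 7 (mod 8), (2 / 63) = +1, and (2 / 63)^2 = +1. Now have -(13 / 63).
13 ≡ 1 (mod 4), so quadratic reciprocity gives (13 / 63) = (63 / 13). Reduce: 63 ≡ 11 (mod 13). Now have -(11 / 13).
13 ≡ 1 (mod 4), so quadratic reciprocity gives (11 / 13) = (13 / 11). Reduce: 13 ≡ 2 (mod 11). Now have -(2 / 11).
Factor out 2: 2 = 2. Since 11 ≡ 3 (mod 8), (2 / 11) = -1. Now have (1 / 11).
(1 / 11) = 1. Collecting the sign factors: 1.

1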